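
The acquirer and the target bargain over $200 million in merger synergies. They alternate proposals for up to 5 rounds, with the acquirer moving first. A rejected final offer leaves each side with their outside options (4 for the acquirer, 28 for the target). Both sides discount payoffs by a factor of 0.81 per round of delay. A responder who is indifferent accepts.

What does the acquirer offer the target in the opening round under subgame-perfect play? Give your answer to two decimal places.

Round 5 (the acquirer proposes): the target gets 28 if talks fail, so the acquirer offers 28 and keeps 172.
Round 4 (the target proposes): the acquirer can get 172 next round, worth 0.81 × 172 = 139.32 now; the target offers that and keeps 60.68.
Round 3 (the acquirer proposes): the target can get 60.68 next round, worth 0.81 × 60.68 = 49.1508 now, so the acquirer offers 49.1508, keeping 150.8492.
Round 2 (the target proposes): the acquirer can get 150.8492 next round, worth 0.81 × 150.8492 = 122.187852 now; the target offers that and keeps 77.812148.
Round 1 (the acquirer proposes): the target can get 77.812148 next round, worth 0.81 × 77.812148 = 63.02783988 now. The acquirer offers 63.02783988 and keeps 200 − 63.02783988 = 136.97216012.

63.03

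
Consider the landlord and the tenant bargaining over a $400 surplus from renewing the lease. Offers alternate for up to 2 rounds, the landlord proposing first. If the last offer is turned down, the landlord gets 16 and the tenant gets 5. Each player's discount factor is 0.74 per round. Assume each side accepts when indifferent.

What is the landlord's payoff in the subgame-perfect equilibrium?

Round 2 (the tenant proposes): the landlord gets 16 if talks fail, so the tenant offers 16 and keeps 384.
Round 1 (the landlord proposes): the tenant can get 384 next round, worth 0.74 × 384 = 284.16 now; the landlord offers that and keeps 115.84.

115.84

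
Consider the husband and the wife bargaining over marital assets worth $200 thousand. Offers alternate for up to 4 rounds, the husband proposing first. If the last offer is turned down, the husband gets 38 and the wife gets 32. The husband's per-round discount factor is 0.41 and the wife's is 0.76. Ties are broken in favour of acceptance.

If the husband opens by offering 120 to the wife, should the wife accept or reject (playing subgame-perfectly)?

Round 4 (the wife proposes): the husband gets 38 if talks fail, so the wife offers 38 and keeps 162.
Round 3 (the husband proposes): the wife can get 162 next round, worth 0.76 × 162 = 123.12 now; the husband offers that and keeps 76.88.
Round 2 (the wife proposes): the husband can get 76.88 next round, worth 0.41 × 76.88 = 31.5208 now, so the wife offers 31.5208, keeping 168.4792.
So by rejecting in round 1, the wife gets 168.4792 next round, worth 0.76 × 168.4792 = 128.044192 now.
Offer 120 < 128.044192, so the wife rejects.

Reject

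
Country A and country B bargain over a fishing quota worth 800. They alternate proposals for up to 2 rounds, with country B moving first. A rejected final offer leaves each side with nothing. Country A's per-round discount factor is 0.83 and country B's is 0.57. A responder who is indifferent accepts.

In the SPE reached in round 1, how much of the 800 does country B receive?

136

Solve by backward induction from round 2.
Round 2 (country A proposes): rejection yields 0 for country B; country A offers 0 and keeps 800.
Round 1 (country B proposes): country A can get 800 next round, worth 0.83 × 800 = 664 now, so country B offers 664, keeping 136.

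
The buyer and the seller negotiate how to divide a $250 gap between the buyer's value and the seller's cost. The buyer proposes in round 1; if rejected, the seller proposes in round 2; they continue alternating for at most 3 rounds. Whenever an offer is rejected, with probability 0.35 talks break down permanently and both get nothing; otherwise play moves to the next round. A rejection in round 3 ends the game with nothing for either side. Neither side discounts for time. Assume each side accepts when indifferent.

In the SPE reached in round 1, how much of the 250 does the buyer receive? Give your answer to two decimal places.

193.13

By backward induction:
Round 3 (the buyer proposes): rejection yields 0 for the seller; the buyer offers 0 and keeps 250.
Round 2 (the seller proposes): rejecting gives the buyer an expected 0.65 × 250 = 162.5. The seller offers 162.5 and keeps 250 − 162.5 = 87.5.
Round 1 (the buyer proposes): rejecting gives the seller an expected 0.65 × 87.5 = 56.875; the buyer offers that and keeps 193.125.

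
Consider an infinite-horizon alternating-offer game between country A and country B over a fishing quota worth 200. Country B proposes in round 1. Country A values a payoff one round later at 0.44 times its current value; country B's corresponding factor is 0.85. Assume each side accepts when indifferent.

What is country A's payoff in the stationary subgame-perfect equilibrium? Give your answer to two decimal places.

21.09

When country B proposes, country A accepts any offer worth at least 0.44 times what country A would get by proposing next round; and vice versa.
This gives x = 200 − 0.44y and y = 200 − 0.85x, where x and y are each side's share when it proposes.
Hence (1 − 0.44·0.85)x = 200(1 − 0.44), i.e. 0.626·x = 112.
x ≈ 178.9137; country A's share is 200 − x ≈ 21.0863.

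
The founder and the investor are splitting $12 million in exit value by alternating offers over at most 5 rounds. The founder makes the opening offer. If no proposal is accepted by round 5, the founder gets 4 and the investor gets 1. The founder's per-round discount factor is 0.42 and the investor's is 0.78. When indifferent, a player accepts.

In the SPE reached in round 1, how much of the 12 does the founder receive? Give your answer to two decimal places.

Round 5 (the founder proposes): the investor gets 1 if talks fail, so the founder offers 1 and keeps 11.
Round 4 (the investor proposes): the founder can get 11 next round, worth 0.42 × 11 = 4.62 now; the investor offers that and keeps 7.38.
Round 3 (the founder proposes): the investor can get 7.38 next round, worth 0.78 × 7.38 = 5.7564 now; the founder offers that and keeps 6.2436.
Round 2 (the investor proposes): the founder can get 6.2436 next round, worth 0.42 × 6.2436 = 2.622312 now; the investor offers that and keeps 9.377688.
Round 1 (the founder proposes): the investor can get 9.377688 next round, worth 0.78 × 9.377688 = 7.31459664 now; the founder offers that and keeps 4.68540336.

4.69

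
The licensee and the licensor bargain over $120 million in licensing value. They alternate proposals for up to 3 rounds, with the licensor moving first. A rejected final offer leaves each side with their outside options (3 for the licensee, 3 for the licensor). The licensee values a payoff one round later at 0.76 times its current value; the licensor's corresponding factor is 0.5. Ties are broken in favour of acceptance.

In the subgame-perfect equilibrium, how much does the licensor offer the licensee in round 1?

46.74

Solve by backward induction from round 3.
Round 3 (the licensor proposes): the licensee gets 3 if talks fail, so the licensor offers 3 and keeps 117.
Round 2 (the licensee proposes): the licensor can get 117 next round, worth 0.5 × 117 = 58.5 now. The licensee offers 58.5 and keeps 120 − 58.5 = 61.5.
Round 1 (the licensor proposes): the licensee can get 61.5 next round, worth 0.76 × 61.5 = 46.74 now; the licensor offers that and keeps 73.26.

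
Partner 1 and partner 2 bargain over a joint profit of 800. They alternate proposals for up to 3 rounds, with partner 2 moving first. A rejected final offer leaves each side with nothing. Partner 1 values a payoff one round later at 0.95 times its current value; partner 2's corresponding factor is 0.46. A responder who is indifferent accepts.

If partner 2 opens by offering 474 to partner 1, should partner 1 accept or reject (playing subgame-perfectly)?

Round 3 (partner 2 proposes): partner 1 will accept anything ≥ 0, so partner 2 offers 0 and keeps 800.
Round 2 (partner 1 proposes): partner 2 can get 800 next round, worth 0.46 × 800 = 368 now. Partner 1 offers 368 and keeps 800 − 368 = 432.
So by rejecting in round 1, partner 1 gets 432 next round, worth 0.95 × 432 = 410.4 now.
Offer 474 ≥ 410.4, so partner 1 accepts.

Accept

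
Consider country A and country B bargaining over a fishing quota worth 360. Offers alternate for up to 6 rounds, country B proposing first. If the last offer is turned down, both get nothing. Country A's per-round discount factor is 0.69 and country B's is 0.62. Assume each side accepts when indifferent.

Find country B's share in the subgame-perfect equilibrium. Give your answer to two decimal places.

Round 6 (country A proposes): rejection yields 0 for country B; country A offers 0 and keeps 360.
Round 5 (country B proposes): country A can get 360 next round, worth 0.69 × 360 = 248.4 now, so country B offers 248.4, keeping 111.6.
Round 4 (country A proposes): country B can get 111.6 next round, worth 0.62 × 111.6 = 69.192 now. Country A offers 69.192 and keeps 360 − 69.192 = 290.808.
Round 3 (country B proposes): country A can get 290.808 next round, worth 0.69 × 290.808 = 200.65752 now; country B offers that and keeps 159.34248.
Round 2 (country A proposes): country B can get 159.34248 next round, worth 0.62 × 159.34248 = 98.7923376 now; country A offers that and keeps 261.2076624.
Round 1 (country B proposes): country A can get 261.2076624 next round, worth 0.69 × 261.2076624 = 180.233287056 now; country B offers that and keeps 179.766712944.

179.77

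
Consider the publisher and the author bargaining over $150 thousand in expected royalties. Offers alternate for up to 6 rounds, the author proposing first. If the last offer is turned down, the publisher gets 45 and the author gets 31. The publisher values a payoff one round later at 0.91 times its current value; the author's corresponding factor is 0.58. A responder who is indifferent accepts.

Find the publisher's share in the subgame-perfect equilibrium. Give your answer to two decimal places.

117.76

Round 6 (the publisher proposes): the author gets 31 if talks fail, so the publisher offers 31 and keeps 119.
Round 5 (the author proposes): the publisher can get 119 next round, worth 0.91 × 119 = 108.29 now; the author offers that and keeps 41.71.
Round 4 (the publisher proposes): the author can get 41.71 next round, worth 0.58 × 41.71 = 24.1918 now. The publisher offers 24.1918 and keeps 150 − 24.1918 = 125.8082.
Round 3 (the author proposes): the publisher can get 125.8082 next round, worth 0.91 × 125.8082 = 114.485462 now. The author offers 114.485462 and keeps 150 − 114.485462 = 35.514538.
Round 2 (the publisher proposes): the author can get 35.514538 next round, worth 0.58 × 35.514538 = 20.59843204 now. The publisher offers 20.59843204 and keeps 150 − 20.59843204 = 129.40156796.
Round 1 (the author proposes): the publisher can get 129.40156796 next round, worth 0.91 × 129.40156796 = 117.7554268436 now. The author offers 117.7554268436 and keeps 150 − 117.7554268436 = 32.2445731564.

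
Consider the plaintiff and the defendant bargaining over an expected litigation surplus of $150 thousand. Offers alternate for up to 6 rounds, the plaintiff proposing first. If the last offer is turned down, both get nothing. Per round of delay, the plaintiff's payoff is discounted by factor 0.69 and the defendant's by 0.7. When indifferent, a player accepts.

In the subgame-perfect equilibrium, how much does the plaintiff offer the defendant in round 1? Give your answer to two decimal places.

Round 6 (the defendant proposes): rejection yields 0 for the plaintiff; the defendant offers 0 and keeps 150.
Round 5 (the plaintiff proposes): the defendant can get 150 next round, worth 0.7 × 150 = 105 now. The plaintiff offers 105 and keeps 150 − 105 = 45.
Round 4 (the defendant proposes): the plaintiff can get 45 next round, worth 0.69 × 45 = 31.05 now. The defendant offers 31.05 and keeps 150 − 31.05 = 118.95.
Round 3 (the plaintiff proposes): the defendant can get 118.95 next round, worth 0.7 × 118.95 = 83.265 now. The plaintiff offers 83.265 and keeps 150 − 83.265 = 66.735.
Round 2 (the defendant proposes): the plaintiff can get 66.735 next round, worth 0.69 × 66.735 = 46.04715 now; the defendant offers that and keeps 103.95285.
Round 1 (the plaintiff proposes): the defendant can get 103.95285 next round, worth 0.7 × 103.95285 = 72.766995 now. The plaintiff offers 72.766995 and keeps 150 − 72.766995 = 77.233005.

72.77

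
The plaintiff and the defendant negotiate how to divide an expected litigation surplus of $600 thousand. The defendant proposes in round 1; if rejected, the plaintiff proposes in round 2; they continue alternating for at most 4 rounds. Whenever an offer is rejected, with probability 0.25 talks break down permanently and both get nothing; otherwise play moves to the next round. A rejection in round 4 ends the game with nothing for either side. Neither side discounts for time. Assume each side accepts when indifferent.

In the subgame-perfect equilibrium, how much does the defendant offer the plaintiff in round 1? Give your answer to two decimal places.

365.63

Round 4 (the plaintiff proposes): the defendant will accept anything ≥ 0, so the plaintiff offers 0 and keeps 600.
Round 3 (the defendant proposes): rejecting gives the plaintiff an expected 0.75 × 600 = 450, so the defendant offers 450, keeping 150.
Round 2 (the plaintiff proposes): rejecting gives the defendant an expected 0.75 × 150 = 112.5; the plaintiff offers that and keeps 487.5.
Round 1 (the defendant proposes): rejecting gives the plaintiff an expected 0.75 × 487.5 = 365.625, so the defendant offers 365.625, keeping 234.375.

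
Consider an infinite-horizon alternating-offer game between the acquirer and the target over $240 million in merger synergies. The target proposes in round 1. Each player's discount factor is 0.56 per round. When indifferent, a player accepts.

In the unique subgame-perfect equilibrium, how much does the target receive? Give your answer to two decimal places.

153.85

Let x be the target's share when the target proposes and y be the acquirer's share when the acquirer proposes.
The acquirer accepts iff offered ≥ 0.56·y, so x = 240 − 0.56y. Symmetrically y = 240 − 0.56x.
Substituting: x = 240 − 0.56(240 − 0.56x), giving x(1 − 0.56·0.56) = 240(1 − 0.56).
So x = 240 × 0.44 / 0.6864 ≈ 153.8462, and the acquirer receives 240 − x ≈ 86.1538.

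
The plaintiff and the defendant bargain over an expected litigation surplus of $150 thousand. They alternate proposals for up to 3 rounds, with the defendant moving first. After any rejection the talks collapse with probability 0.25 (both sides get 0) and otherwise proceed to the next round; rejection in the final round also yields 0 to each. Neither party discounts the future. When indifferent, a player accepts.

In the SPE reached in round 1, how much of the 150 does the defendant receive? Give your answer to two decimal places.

Round 3 (the defendant proposes): rejection yields 0 for the plaintiff; the defendant offers 0 and keeps 150.
Round 2 (the plaintiff proposes): rejecting gives the defendant an expected 0.75 × 150 = 112.5. The plaintiff offers 112.5 and keeps 150 − 112.5 = 37.5.
Round 1 (the defendant proposes): rejecting gives the plaintiff an expected 0.75 × 37.5 = 28.125; the defendant offers that and keeps 121.875.

121.88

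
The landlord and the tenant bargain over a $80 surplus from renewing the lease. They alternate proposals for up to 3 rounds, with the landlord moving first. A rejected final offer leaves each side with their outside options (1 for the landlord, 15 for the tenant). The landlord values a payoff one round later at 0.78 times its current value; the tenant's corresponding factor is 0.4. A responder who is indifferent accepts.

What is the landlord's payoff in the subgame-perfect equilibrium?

By backward induction:
Round 3 (the landlord proposes): the tenant gets 15 if talks fail, so the landlord offers 15 and keeps 65.
Round 2 (the tenant proposes): the landlord can get 65 next round, worth 0.78 × 65 = 50.7 now. The tenant offers 50.7 and keeps 80 − 50.7 = 29.3.
Round 1 (the landlord proposes): the tenant can get 29.3 next round, worth 0.4 × 29.3 = 11.72 now. The landlord offers 11.72 and keeps 80 − 11.72 = 68.28.

68.28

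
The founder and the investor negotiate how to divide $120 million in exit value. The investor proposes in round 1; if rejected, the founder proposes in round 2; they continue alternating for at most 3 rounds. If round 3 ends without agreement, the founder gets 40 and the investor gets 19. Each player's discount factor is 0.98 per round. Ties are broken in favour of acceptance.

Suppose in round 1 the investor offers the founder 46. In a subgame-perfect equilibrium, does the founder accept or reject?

Accept

Work out the founder's continuation value if the offer is rejected.
Round 3 (the investor proposes): the founder gets 40 if talks fail, so the investor offers 40 and keeps 80.
Round 2 (the founder proposes): the investor can get 80 next round, worth 0.98 × 80 = 78.4 now; the founder offers that and keeps 41.6.
So by rejecting in round 1, the founder gets 41.6 next round, worth 0.98 × 41.6 = 40.768 now.
Offer 46 ≥ 40.768, so the founder accepts.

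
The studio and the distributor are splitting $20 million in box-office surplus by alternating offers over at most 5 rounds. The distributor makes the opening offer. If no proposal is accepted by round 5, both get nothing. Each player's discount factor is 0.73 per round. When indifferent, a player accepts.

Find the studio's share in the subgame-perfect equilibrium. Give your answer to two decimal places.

6.04

Solve by backward induction from round 5.
Round 5 (the distributor proposes): the studio will accept anything ≥ 0, so the distributor offers 0 and keeps 20.
Round 4 (the studio proposes): the distributor can get 20 next round, worth 0.73 × 20 = 14.6 now; the studio offers that and keeps 5.4.
Round 3 (the distributor proposes): the studio can get 5.4 next round, worth 0.73 × 5.4 = 3.942 now; the distributor offers that and keeps 16.058.
Round 2 (the studio proposes): the distributor can get 16.058 next round, worth 0.73 × 16.058 = 11.72234 now; the studio offers that and keeps 8.27766.
Round 1 (the distributor proposes): the studio can get 8.27766 next round, worth 0.73 × 8.27766 = 6.0426918 now. The distributor offers 6.0426918 and keeps 20 − 6.0426918 = 13.9573082.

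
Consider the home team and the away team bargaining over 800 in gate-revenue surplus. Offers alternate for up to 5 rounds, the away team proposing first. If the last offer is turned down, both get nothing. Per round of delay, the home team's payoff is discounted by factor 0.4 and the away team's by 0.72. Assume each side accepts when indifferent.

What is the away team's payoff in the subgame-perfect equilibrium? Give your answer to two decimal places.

Solve by backward induction from round 5.
Round 5 (the away team proposes): the home team will accept anything ≥ 0, so the away team offers 0 and keeps 800.
Round 4 (the home team proposes): the away team can get 800 next round, worth 0.72 × 800 = 576 now. The home team offers 576 and keeps 800 − 576 = 224.
Round 3 (the away team proposes): the home team can get 224 next round, worth 0.4 × 224 = 89.6 now, so the away team offers 89.6, keeping 710.4.
Round 2 (the home team proposes): the away team can get 710.4 next round, worth 0.72 × 710.4 = 511.488 now, so the home team offers 511.488, keeping 288.512.
Round 1 (the away team proposes): the home team can get 288.512 next round, worth 0.4 × 288.512 = 115.4048 now, so the away team offers 115.4048, keeping 684.5952.

684.60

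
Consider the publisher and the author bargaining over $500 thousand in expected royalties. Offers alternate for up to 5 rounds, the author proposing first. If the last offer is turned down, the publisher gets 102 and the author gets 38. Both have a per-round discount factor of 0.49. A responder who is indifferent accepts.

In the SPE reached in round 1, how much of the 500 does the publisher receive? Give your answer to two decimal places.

160.83

Round 5 (the author proposes): the publisher gets 102 if talks fail, so the author offers 102 and keeps 398.
Round 4 (the publisher proposes): the author can get 398 next round, worth 0.49 × 398 = 195.02 now, so the publisher offers 195.02, keeping 304.98.
Round 3 (the author proposes): the publisher can get 304.98 next round, worth 0.49 × 304.98 = 149.4402 now, so the author offers 149.4402, keeping 350.5598.
Round 2 (the publisher proposes): the author can get 350.5598 next round, worth 0.49 × 350.5598 = 171.774302 now. The publisher offers 171.774302 and keeps 500 − 171.774302 = 328.225698.
Round 1 (the author proposes): the publisher can get 328.225698 next round, worth 0.49 × 328.225698 = 160.83059202 now, so the author offers 160.83059202, keeping 339.16940798.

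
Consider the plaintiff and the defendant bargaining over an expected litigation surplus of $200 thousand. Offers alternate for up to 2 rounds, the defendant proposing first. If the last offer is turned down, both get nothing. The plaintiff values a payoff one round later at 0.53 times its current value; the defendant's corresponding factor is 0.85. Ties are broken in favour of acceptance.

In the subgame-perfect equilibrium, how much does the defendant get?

94

Round 2 (the plaintiff proposes): the defendant will accept anything ≥ 0, so the plaintiff offers 0 and keeps 200.
Round 1 (the defendant proposes): the plaintiff can get 200 next round, worth 0.53 × 200 = 106 now, so the defendant offers 106, keeping 94.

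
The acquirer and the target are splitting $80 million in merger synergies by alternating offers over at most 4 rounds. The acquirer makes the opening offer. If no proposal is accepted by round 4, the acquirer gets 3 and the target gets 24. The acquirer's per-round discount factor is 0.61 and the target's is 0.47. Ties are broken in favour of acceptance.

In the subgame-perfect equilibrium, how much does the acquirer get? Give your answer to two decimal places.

54.96

Solve by backward induction from round 4.
Round 4 (the target proposes): the acquirer gets 3 if talks fail, so the target offers 3 and keeps 77.
Round 3 (the acquirer proposes): the target can get 77 next round, worth 0.47 × 77 = 36.19 now; the acquirer offers that and keeps 43.81.
Round 2 (the target proposes): the acquirer can get 43.81 next round, worth 0.61 × 43.81 = 26.7241 now. The target offers 26.7241 and keeps 80 − 26.7241 = 53.2759.
Round 1 (the acquirer proposes): the target can get 53.2759 next round, worth 0.47 × 53.2759 = 25.039673 now. The acquirer offers 25.039673 and keeps 80 − 25.039673 = 54.960327.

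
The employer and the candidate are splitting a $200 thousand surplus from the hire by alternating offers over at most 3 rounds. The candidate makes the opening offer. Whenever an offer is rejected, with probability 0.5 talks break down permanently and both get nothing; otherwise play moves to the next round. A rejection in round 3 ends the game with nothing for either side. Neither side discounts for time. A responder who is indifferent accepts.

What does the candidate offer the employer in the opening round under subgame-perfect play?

50

Round 3 (the candidate proposes): rejection yields 0 for the employer; the candidate offers 0 and keeps 200.
Round 2 (the employer proposes): rejecting gives the candidate an expected 0.5 × 200 = 100. The employer offers 100 and keeps 200 − 100 = 100.
Round 1 (the candidate proposes): rejecting gives the employer an expected 0.5 × 100 = 50. The candidate offers 50 and keeps 200 − 50 = 150.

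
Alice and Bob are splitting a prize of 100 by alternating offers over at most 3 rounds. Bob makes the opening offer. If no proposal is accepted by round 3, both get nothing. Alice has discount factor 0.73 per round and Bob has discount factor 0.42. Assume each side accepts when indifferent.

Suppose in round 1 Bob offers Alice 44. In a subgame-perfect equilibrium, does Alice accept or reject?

Work out Alice's continuation value if the offer is rejected.
Round 3 (Bob proposes): Alice will accept anything ≥ 0, so Bob offers 0 and keeps 100.
Round 2 (Alice proposes): Bob can get 100 next round, worth 0.42 × 100 = 42 now, so Alice offers 42, keeping 58.
So by rejecting in round 1, Alice gets 58 next round, worth 0.73 × 58 = 42.34 now.
Offer 44 ≥ 42.34, so Alice accepts.

Accept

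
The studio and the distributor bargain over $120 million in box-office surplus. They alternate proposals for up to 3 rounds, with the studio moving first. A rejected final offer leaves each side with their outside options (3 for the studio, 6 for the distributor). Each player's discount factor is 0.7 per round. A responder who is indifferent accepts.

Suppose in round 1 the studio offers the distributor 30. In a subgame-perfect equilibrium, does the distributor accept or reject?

Round 3 (the studio proposes): the distributor gets 6 if talks fail, so the studio offers 6 and keeps 114.
Round 2 (the distributor proposes): the studio can get 114 next round, worth 0.7 × 114 = 79.8 now. The distributor offers 79.8 and keeps 120 − 79.8 = 40.2.
So by rejecting in round 1, the distributor gets 40.2 next round, worth 0.7 × 40.2 = 28.14 now.
Offer 30 ≥ 28.14, so the distributor accepts.

Accept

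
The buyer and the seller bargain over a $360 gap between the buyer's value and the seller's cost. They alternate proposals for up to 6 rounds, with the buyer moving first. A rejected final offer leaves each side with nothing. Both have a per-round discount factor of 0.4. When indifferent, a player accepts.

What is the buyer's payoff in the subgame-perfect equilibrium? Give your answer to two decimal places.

Work backward from the last round.
Round 6 (the seller proposes): the buyer will accept anything ≥ 0, so the seller offers 0 and keeps 360.
Round 5 (the buyer proposes): the seller can get 360 next round, worth 0.4 × 360 = 144 now, so the buyer offers 144, keeping 216.
Round 4 (the seller proposes): the buyer can get 216 next round, worth 0.4 × 216 = 86.4 now, so the seller offers 86.4, keeping 273.6.
Round 3 (the buyer proposes): the seller can get 273.6 next round, worth 0.4 × 273.6 = 109.44 now. The buyer offers 109.44 and keeps 360 − 109.44 = 250.56.
Round 2 (the seller proposes): the buyer can get 250.56 next round, worth 0.4 × 250.56 = 100.224 now, so the seller offers 100.224, keeping 259.776.
Round 1 (the buyer proposes): the seller can get 259.776 next round, worth 0.4 × 259.776 = 103.9104 now. The buyer offers 103.9104 and keeps 360 − 103.9104 = 256.0896.

256.09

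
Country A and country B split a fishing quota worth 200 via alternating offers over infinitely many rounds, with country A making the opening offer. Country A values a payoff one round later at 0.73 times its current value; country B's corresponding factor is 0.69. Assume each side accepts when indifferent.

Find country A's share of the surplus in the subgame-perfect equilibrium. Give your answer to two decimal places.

124.92

In a stationary SPE each proposer offers the other exactly their discounted continuation value.
If country A keeps x when proposing and country B keeps y when proposing, then x = 200 − 0.69y and y = 200 − 0.73x.
Solving: x = 200(1 − 0.69) / (1 − 0.73·0.69) = 62 / 0.4963 ≈ 124.9244.
Country B gets 200 − 124.9244 ≈ 75.0756.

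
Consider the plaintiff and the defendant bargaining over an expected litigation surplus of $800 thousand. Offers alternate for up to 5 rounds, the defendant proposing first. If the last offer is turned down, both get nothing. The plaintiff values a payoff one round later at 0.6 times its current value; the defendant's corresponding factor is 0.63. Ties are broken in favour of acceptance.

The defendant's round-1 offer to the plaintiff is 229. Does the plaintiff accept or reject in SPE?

Round 5 (the defendant proposes): rejection yields 0 for the plaintiff; the defendant offers 0 and keeps 800.
Round 4 (the plaintiff proposes): the defendant can get 800 next round, worth 0.63 × 800 = 504 now; the plaintiff offers that and keeps 296.
Round 3 (the defendant proposes): the plaintiff can get 296 next round, worth 0.6 × 296 = 177.6 now. The defendant offers 177.6 and keeps 800 − 177.6 = 622.4.
Round 2 (the plaintiff proposes): the defendant can get 622.4 next round, worth 0.63 × 622.4 = 392.112 now. The plaintiff offers 392.112 and keeps 800 − 392.112 = 407.888.
So by rejecting in round 1, the plaintiff gets 407.888 next round, worth 0.6 × 407.888 = 244.7328 now.
Offer 229 < 244.7328, so the plaintiff rejects.

Reject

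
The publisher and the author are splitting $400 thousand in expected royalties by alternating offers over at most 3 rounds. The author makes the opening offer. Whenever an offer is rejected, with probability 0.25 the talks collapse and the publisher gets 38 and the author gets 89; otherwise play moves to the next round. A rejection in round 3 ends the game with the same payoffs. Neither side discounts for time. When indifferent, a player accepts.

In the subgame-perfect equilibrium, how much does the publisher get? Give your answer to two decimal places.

89.19

By backward induction:
Round 3 (the author proposes): the publisher gets 38 if talks fail, so the author offers 38 and keeps 362.
Round 2 (the publisher proposes): rejecting gives the author an expected 0.75 × 362 + 0.25 × 89 = 293.75; the publisher offers that and keeps 106.25.
Round 1 (the author proposes): rejecting gives the publisher an expected 0.75 × 106.25 + 0.25 × 38 = 89.1875; the author offers that and keeps 310.8125.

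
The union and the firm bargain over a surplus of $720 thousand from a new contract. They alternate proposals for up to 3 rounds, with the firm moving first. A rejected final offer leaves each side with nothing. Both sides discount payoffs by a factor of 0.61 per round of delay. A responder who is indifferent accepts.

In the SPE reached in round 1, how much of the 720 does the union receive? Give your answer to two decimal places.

171.29

Round 3 (the firm proposes): rejection yields 0 for the union; the firm offers 0 and keeps 720.
Round 2 (the union proposes): the firm can get 720 next round, worth 0.61 × 720 = 439.2 now. The union offers 439.2 and keeps 720 − 439.2 = 280.8.
Round 1 (the firm proposes): the union can get 280.8 next round, worth 0.61 × 280.8 = 171.288 now. The firm offers 171.288 and keeps 720 − 171.288 = 548.712.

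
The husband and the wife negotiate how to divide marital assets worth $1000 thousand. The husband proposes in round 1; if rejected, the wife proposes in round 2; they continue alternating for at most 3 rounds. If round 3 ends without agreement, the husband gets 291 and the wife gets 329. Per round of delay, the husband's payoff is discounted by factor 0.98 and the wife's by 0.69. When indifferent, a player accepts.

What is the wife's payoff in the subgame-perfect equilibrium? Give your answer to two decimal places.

Work backward from the last round.
Round 3 (the husband proposes): the wife gets 329 if talks fail, so the husband offers 329 and keeps 671.
Round 2 (the wife proposes): the husband can get 671 next round, worth 0.98 × 671 = 657.58 now; the wife offers that and keeps 342.42.
Round 1 (the husband proposes): the wife can get 342.42 next round, worth 0.69 × 342.42 = 236.2698 now, so the husband offers 236.2698, keeping 763.7302.

236.27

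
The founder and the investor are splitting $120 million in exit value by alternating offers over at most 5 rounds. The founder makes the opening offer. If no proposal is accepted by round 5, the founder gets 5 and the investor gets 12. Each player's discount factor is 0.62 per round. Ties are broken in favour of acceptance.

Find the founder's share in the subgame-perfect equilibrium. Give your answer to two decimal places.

Round 5 (the founder proposes): the investor gets 12 if talks fail, so the founder offers 12 and keeps 108.
Round 4 (the investor proposes): the founder can get 108 next round, worth 0.62 × 108 = 66.96 now; the investor offers that and keeps 53.04.
Round 3 (the founder proposes): the investor can get 53.04 next round, worth 0.62 × 53.04 = 32.8848 now. The founder offers 32.8848 and keeps 120 − 32.8848 = 87.1152.
Round 2 (the investor proposes): the founder can get 87.1152 next round, worth 0.62 × 87.1152 = 54.011424 now, so the investor offers 54.011424, keeping 65.988576.
Round 1 (the founder proposes): the investor can get 65.988576 next round, worth 0.62 × 65.988576 = 40.91291712 now, so the founder offers 40.91291712, keeping 79.08708288.

79.09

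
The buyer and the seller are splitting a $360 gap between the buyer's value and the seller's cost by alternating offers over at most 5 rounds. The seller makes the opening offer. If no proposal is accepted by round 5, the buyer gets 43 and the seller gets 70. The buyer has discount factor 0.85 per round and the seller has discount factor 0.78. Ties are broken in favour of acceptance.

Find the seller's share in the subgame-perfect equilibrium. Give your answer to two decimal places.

By backward induction:
Round 5 (the seller proposes): the buyer gets 43 if talks fail, so the seller offers 43 and keeps 317.
Round 4 (the buyer proposes): the seller can get 317 next round, worth 0.78 × 317 = 247.26 now. The buyer offers 247.26 and keeps 360 − 247.26 = 112.74.
Round 3 (the seller proposes): the buyer can get 112.74 next round, worth 0.85 × 112.74 = 95.829 now; the seller offers that and keeps 264.171.
Round 2 (the buyer proposes): the seller can get 264.171 next round, worth 0.78 × 264.171 = 206.05338 now. The buyer offers 206.05338 and keeps 360 − 206.05338 = 153.94662.
Round 1 (the seller proposes): the buyer can get 153.94662 next round, worth 0.85 × 153.94662 = 130.854627 now, so the seller offers 130.854627, keeping 229.145373.

229.15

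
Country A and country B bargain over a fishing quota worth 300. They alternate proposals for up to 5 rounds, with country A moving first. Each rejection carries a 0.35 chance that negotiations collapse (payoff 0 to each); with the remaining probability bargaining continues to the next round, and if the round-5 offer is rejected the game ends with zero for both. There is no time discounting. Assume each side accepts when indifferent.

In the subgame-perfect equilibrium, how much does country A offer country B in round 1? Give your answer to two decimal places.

By backward induction:
Round 5 (country A proposes): rejection yields 0 for country B; country A offers 0 and keeps 300.
Round 4 (country B proposes): rejecting gives country A an expected 0.65 × 300 = 195. Country B offers 195 and keeps 300 − 195 = 105.
Round 3 (country A proposes): rejecting gives country B an expected 0.65 × 105 = 68.25. Country A offers 68.25 and keeps 300 − 68.25 = 231.75.
Round 2 (country B proposes): rejecting gives country A an expected 0.65 × 231.75 = 150.6375. Country B offers 150.6375 and keeps 300 − 150.6375 = 149.3625.
Round 1 (country A proposes): rejecting gives country B an expected 0.65 × 149.3625 = 97.085625, so country A offers 97.085625, keeping 202.914375.

97.09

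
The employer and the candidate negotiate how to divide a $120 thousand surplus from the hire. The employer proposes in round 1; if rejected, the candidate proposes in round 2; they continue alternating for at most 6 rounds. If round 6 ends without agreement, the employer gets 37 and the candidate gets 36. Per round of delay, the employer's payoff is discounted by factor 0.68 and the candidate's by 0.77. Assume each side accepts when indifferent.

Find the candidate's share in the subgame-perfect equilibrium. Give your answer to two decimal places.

62.57

Round 6 (the candidate proposes): the employer gets 37 if talks fail, so the candidate offers 37 and keeps 83.
Round 5 (the employer proposes): the candidate can get 83 next round, worth 0.77 × 83 = 63.91 now, so the employer offers 63.91, keeping 56.09.
Round 4 (the candidate proposes): the employer can get 56.09 next round, worth 0.68 × 56.09 = 38.1412 now; the candidate offers that and keeps 81.8588.
Round 3 (the employer proposes): the candidate can get 81.8588 next round, worth 0.77 × 81.8588 = 63.031276 now, so the employer offers 63.031276, keeping 56.968724.
Round 2 (the candidate proposes): the employer can get 56.968724 next round, worth 0.68 × 56.968724 = 38.73873232 now; the candidate offers that and keeps 81.26126768.
Round 1 (the employer proposes): the candidate can get 81.26126768 next round, worth 0.77 × 81.26126768 = 62.5711761136 now; the employer offers that and keeps 57.4288238864.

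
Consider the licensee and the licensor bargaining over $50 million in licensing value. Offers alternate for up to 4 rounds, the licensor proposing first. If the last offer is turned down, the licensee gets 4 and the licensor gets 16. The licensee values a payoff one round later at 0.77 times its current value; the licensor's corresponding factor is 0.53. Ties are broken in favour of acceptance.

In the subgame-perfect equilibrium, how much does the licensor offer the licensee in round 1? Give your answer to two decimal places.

Round 4 (the licensee proposes): the licensor gets 16 if talks fail, so the licensee offers 16 and keeps 34.
Round 3 (the licensor proposes): the licensee can get 34 next round, worth 0.77 × 34 = 26.18 now, so the licensor offers 26.18, keeping 23.82.
Round 2 (the licensee proposes): the licensor can get 23.82 next round, worth 0.53 × 23.82 = 12.6246 now, so the licensee offers 12.6246, keeping 37.3754.
Round 1 (the licensor proposes): the licensee can get 37.3754 next round, worth 0.77 × 37.3754 = 28.779058 now. The licensor offers 28.779058 and keeps 50 − 28.779058 = 21.220942.

28.78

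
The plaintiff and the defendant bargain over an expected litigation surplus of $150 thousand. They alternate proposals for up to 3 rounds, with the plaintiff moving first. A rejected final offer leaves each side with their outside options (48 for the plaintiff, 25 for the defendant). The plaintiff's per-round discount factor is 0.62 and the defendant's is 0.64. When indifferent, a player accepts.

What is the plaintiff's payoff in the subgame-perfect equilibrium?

103.6

Round 3 (the plaintiff proposes): the defendant gets 25 if talks fail, so the plaintiff offers 25 and keeps 125.
Round 2 (the defendant proposes): the plaintiff can get 125 next round, worth 0.62 × 125 = 77.5 now. The defendant offers 77.5 and keeps 150 − 77.5 = 72.5.
Round 1 (the plaintiff proposes): the defendant can get 72.5 next round, worth 0.64 × 72.5 = 46.4 now; the plaintiff offers that and keeps 103.6.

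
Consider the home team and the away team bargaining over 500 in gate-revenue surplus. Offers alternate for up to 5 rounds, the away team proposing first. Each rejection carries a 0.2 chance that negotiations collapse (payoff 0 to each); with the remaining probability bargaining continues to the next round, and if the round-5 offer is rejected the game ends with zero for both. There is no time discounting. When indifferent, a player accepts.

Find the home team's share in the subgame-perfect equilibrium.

Round 5 (the away team proposes): the home team will accept anything ≥ 0, so the away team offers 0 and keeps 500.
Round 4 (the home team proposes): rejecting gives the away team an expected 0.8 × 500 = 400, so the home team offers 400, keeping 100.
Round 3 (the away team proposes): rejecting gives the home team an expected 0.8 × 100 = 80. The away team offers 80 and keeps 500 − 80 = 420.
Round 2 (the home team proposes): rejecting gives the away team an expected 0.8 × 420 = 336; the home team offers that and keeps 164.
Round 1 (the away team proposes): rejecting gives the home team an expected 0.8 × 164 = 131.2; the away team offers that and keeps 368.8.

131.2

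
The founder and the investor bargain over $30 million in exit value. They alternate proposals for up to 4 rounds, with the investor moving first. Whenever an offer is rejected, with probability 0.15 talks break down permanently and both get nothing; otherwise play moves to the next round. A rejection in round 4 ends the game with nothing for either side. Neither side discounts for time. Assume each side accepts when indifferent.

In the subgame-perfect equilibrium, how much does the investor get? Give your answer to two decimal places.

7.75

By backward induction:
Round 4 (the founder proposes): the investor will accept anything ≥ 0, so the founder offers 0 and keeps 30.
Round 3 (the investor proposes): rejecting gives the founder an expected 0.85 × 30 = 25.5. The investor offers 25.5 and keeps 30 − 25.5 = 4.5.
Round 2 (the founder proposes): rejecting gives the investor an expected 0.85 × 4.5 = 3.825; the founder offers that and keeps 26.175.
Round 1 (the investor proposes): rejecting gives the founder an expected 0.85 × 26.175 = 22.24875. The investor offers 22.24875 and keeps 30 − 22.24875 = 7.75125.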